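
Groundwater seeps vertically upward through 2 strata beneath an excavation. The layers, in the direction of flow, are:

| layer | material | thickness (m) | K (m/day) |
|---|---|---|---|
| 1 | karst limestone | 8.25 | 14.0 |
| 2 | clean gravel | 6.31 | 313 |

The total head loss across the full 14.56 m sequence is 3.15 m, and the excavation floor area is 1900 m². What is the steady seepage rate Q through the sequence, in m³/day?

9820

Flow is perpendicular to layering, so the layers act in series and the equivalent K is the thickness-weighted harmonic mean.
Total thickness L = 8.25 + 6.31 = 14.56 m.
Σ(b_i/K_i) = 8.25/14.0 + 6.31/313 = 0.6094 d.
K_eq = L / Σ(b_i/K_i) = 14.56 / 0.6094 = 23.89 m/day.
Q = K_eq · A · (Δh/L) = 23.89 × 1900 × (3.15/14.56) = 9820 m³/day.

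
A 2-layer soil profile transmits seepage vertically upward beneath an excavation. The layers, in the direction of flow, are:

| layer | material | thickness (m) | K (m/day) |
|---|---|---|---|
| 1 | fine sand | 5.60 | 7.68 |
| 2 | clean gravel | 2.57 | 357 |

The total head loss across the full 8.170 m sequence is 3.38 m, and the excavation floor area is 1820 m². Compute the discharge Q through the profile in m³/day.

8350

Flow is perpendicular to layering, so the layers act in series and the equivalent K is the thickness-weighted harmonic mean.
Total thickness L = 5.60 + 2.57 = 8.170 m.
Σ(b_i/K_i) = 5.60/7.68 + 2.57/357 = 0.7364 d.
K_eq = L / Σ(b_i/K_i) = 8.170 / 0.7364 = 11.10 m/day.
Q = K_eq · A · (Δh/L) = 11.10 × 1820 × (3.38/8.170) = 8354 m³/day.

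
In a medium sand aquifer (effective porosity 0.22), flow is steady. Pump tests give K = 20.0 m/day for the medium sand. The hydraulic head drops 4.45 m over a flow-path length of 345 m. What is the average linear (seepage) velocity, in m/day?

1.17

Hydraulic gradient i = Δh / L = 4.45 / 345 = 0.01290.
Darcy flux q = K · i = 20.00 × 0.01290 = 0.2580 m/day.
Seepage velocity v = q / n_e = 0.2580 / 0.22 = 1.173 m/day.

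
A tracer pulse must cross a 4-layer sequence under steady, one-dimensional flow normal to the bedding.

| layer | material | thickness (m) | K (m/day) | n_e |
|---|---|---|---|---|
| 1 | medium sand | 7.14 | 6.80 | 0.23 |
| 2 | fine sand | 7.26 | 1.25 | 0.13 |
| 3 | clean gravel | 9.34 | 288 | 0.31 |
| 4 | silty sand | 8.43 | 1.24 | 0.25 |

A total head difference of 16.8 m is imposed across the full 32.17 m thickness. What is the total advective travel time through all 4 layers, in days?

6.18

With flow normal to the layers, continuity requires the same specific discharge q through every layer.
Σ(b_i/K_i) = 7.14/6.80 + 7.26/1.25 + 9.34/288 + 8.43/1.24 = 13.69 d.
q = Δh / Σ(b_i/K_i) = 16.8 / 13.69 = 1.227 m/day.
In each layer the seepage velocity is v_i = q/n_i, so the layer transit time is t_i = b_i·n_i / q:
  layer 1 (medium sand): t_1 = 7.14 × 0.23 / 1.227 = 1.338 d
  layer 2 (fine sand): t_2 = 7.26 × 0.13 / 1.227 = 0.7690 d
  layer 3 (clean gravel): t_3 = 9.34 × 0.31 / 1.227 = 2.359 d
  layer 4 (silty sand): t_4 = 8.43 × 0.25 / 1.227 = 1.717 d
Total t = Σ t_i = 6.184 days.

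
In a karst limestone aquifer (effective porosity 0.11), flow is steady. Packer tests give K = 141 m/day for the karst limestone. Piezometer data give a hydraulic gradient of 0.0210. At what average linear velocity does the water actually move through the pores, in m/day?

Hydraulic gradient i = 0.0210.
Darcy flux q = K · i = 141.0 × 0.02100 = 2.961 m/day.
Seepage velocity v = q / n_e = 2.961 / 0.11 = 26.92 m/day.

26.9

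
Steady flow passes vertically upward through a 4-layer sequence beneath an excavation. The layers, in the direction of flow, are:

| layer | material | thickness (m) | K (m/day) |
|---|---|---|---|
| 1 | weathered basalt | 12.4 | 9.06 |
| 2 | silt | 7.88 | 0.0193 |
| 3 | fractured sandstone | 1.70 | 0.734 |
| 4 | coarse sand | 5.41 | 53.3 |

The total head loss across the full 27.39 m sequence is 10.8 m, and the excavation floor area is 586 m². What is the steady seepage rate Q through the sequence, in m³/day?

15.4

Flow is perpendicular to layering, so the layers act in series and the equivalent K is the thickness-weighted harmonic mean.
Total thickness L = 12.4 + 7.88 + 1.70 + 5.41 = 27.39 m.
Σ(b_i/K_i) = 12.4/9.06 + 7.88/0.0193 + 1.70/0.734 + 5.41/53.3 = 412.1 d.
K_eq = L / Σ(b_i/K_i) = 27.39 / 412.1 = 0.06647 m/day.
Q = K_eq · A · (Δh/L) = 0.06647 × 586 × (10.8/27.39) = 15.36 m³/day.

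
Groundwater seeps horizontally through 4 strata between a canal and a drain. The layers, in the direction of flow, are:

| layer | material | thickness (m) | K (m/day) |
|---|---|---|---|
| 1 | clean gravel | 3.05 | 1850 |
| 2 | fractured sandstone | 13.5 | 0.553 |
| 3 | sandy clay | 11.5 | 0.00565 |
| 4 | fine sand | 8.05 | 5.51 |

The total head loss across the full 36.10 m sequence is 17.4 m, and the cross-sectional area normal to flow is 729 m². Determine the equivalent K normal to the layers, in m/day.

Flow is perpendicular to layering, so the layers act in series and the equivalent K is the thickness-weighted harmonic mean.
Total thickness L = 3.05 + 13.5 + 11.5 + 8.05 = 36.10 m.
Σ(b_i/K_i) = 3.05/1850 + 13.5/0.553 + 11.5/0.00565 + 8.05/5.51 = 2061 d.
K_eq = L / Σ(b_i/K_i) = 36.10 / 2061 = 0.01751 m/day.

0.0175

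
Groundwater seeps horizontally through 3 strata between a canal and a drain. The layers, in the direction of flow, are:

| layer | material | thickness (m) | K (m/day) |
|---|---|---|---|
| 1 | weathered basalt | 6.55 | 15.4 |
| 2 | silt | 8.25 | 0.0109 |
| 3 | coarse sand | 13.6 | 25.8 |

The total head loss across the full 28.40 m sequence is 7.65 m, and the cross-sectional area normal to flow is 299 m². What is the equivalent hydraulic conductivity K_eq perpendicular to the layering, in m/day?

Flow is perpendicular to layering, so the layers act in series and the equivalent K is the thickness-weighted harmonic mean.
Total thickness L = 6.55 + 8.25 + 13.6 = 28.40 m.
Σ(b_i/K_i) = 6.55/15.4 + 8.25/0.0109 + 13.6/25.8 = 757.8 d.
K_eq = L / Σ(b_i/K_i) = 28.40 / 757.8 = 0.03748 m/day.

0.0375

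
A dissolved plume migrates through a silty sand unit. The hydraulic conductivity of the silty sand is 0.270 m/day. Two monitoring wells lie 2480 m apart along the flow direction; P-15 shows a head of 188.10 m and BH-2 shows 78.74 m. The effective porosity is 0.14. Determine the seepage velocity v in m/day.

0.0850

Hydraulic gradient i = (188.10 − 78.74) / 2480 = 109.36 / 2480 = 0.04410.
Darcy flux q = K · i = 0.2700 × 0.04410 = 0.01191 m/day.
Seepage velocity v = q / n_e = 0.01191 / 0.14 = 0.08504 m/day.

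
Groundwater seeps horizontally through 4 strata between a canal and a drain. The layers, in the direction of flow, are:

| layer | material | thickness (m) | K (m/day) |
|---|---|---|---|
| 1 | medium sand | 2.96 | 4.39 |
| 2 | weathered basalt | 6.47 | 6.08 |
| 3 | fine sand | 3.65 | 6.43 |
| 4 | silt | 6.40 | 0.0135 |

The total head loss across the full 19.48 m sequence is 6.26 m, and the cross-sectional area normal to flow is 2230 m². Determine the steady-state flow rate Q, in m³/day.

29.3

Flow is perpendicular to layering, so the layers act in series and the equivalent K is the thickness-weighted harmonic mean.
Total thickness L = 2.96 + 6.47 + 3.65 + 6.40 = 19.48 m.
Σ(b_i/K_i) = 2.96/4.39 + 6.47/6.08 + 3.65/6.43 + 6.40/0.0135 = 476.4 d.
K_eq = L / Σ(b_i/K_i) = 19.48 / 476.4 = 0.04089 m/day.
Q = K_eq · A · (Δh/L) = 0.04089 × 2230 × (6.26/19.48) = 29.30 m³/day.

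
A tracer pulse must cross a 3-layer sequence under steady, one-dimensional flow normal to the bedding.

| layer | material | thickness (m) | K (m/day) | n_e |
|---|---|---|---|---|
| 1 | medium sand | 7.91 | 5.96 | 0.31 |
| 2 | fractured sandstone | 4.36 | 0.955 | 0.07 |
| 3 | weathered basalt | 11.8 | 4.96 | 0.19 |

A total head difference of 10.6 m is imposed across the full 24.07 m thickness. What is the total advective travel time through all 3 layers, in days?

3.90

With flow normal to the layers, continuity requires the same specific discharge q through every layer.
Σ(b_i/K_i) = 7.91/5.96 + 4.36/0.955 + 11.8/4.96 = 8.272 d.
q = Δh / Σ(b_i/K_i) = 10.6 / 8.272 = 1.281 m/day.
In each layer the seepage velocity is v_i = q/n_i, so the layer transit time is t_i = b_i·n_i / q:
  layer 1 (medium sand): t_1 = 7.91 × 0.31 / 1.281 = 1.913 d
  layer 2 (fractured sandstone): t_2 = 4.36 × 0.07 / 1.281 = 0.2382 d
  layer 3 (weathered basalt): t_3 = 11.8 × 0.19 / 1.281 = 1.750 d
Total t = Σ t_i = 3.901 days.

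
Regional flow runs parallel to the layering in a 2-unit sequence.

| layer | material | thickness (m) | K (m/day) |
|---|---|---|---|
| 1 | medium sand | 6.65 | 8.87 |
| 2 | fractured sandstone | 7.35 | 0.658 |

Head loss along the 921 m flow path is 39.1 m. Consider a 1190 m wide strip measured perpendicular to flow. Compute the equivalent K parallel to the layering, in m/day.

4.56

Flow is parallel to layering, so each bed carries its own Darcy discharge and the transmissivities add.
Σ(K_i·b_i) = 8.87×6.65 + 0.658×7.35 = 63.82 m²/day.
Total thickness b = 14.00 m, so K_eq = Σ(K_i·b_i)/b = 4.559 m/day.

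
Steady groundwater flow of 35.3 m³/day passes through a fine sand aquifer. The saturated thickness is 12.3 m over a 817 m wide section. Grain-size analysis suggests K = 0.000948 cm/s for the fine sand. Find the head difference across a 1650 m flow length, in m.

Convert K: 0.000948 cm/s × 864 = 0.8191 m/day.
Cross-sectional area A = 817 × 12.3 = 10049 m².
From Q = K·A·i, i = Q / (K·A) = 35.3 / (0.8191 × 10049) = 0.004289.
Head loss Δh = i · L = 0.004289 × 1650 = 7.076 m.

7.08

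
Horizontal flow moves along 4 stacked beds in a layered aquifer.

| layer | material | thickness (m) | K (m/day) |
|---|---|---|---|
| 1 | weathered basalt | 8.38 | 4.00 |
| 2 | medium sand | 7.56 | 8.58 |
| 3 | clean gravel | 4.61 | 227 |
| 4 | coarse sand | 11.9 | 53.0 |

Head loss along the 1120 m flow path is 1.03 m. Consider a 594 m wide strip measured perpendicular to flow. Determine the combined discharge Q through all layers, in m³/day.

Flow is parallel to layering, so each bed carries its own Darcy discharge and the transmissivities add.
Σ(K_i·b_i) = 4.00×8.38 + 8.58×7.56 + 227×4.61 + 53.0×11.9 = 1776 m²/day.
Hydraulic gradient i = Δh / L = 1.03 / 1120 = 0.0009196.
Q = Σ(K_i·b_i) · W · i = 1776 × 594 × 0.0009196 = 969.9 m³/day.

970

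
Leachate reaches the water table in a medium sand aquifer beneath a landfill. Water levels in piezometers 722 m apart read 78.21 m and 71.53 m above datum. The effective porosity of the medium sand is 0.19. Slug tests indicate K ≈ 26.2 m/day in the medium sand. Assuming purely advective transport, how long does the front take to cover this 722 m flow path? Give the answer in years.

Hydraulic gradient i = (78.21 − 71.53) / 722 = 6.68 / 722 = 0.009252.
Darcy flux q = K · i = 26.20 × 0.009252 = 0.2424 m/day.
Seepage velocity v = q / n_e = 0.2424 / 0.19 = 1.276 m/day.
Travel time t = L / v = 722 / 1.276 = 565.9 days = 1.549 years.

1.55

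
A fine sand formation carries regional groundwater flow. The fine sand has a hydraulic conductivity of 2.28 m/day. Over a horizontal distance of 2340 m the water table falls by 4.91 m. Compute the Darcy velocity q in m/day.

0.00478

Hydraulic gradient i = Δh / L = 4.91 / 2340 = 0.002098.
Specific discharge q = K · i = 2.280 × 0.002098 = 0.004784 m/day.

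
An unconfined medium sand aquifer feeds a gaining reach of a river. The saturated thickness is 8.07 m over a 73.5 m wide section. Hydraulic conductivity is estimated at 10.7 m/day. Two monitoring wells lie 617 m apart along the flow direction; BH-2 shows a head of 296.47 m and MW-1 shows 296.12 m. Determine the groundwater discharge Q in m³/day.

Cross-sectional area A = 73.5 × 8.07 = 593.1 m².
Hydraulic gradient i = (296.47 − 296.12) / 617 = 0.35 / 617 = 0.0005673.
Darcy's law: Q = K · A · i = 10.70 × 593.1 × 0.0005673 = 3.600 m³/day.

3.60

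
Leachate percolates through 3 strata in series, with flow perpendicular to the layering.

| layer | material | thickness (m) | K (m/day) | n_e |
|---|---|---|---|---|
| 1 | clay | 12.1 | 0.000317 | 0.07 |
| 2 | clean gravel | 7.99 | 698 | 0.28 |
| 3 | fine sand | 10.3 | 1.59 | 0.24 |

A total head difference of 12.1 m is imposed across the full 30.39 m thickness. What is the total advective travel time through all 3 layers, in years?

48.0

With flow normal to the layers, continuity requires the same specific discharge q through every layer.
Σ(b_i/K_i) = 12.1/0.000317 + 7.99/698 + 10.3/1.59 = 38177 d.
q = Δh / Σ(b_i/K_i) = 12.1 / 38177 = 0.0003169 m/day.
In each layer the seepage velocity is v_i = q/n_i, so the layer transit time is t_i = b_i·n_i / q:
  layer 1 (clay): t_1 = 12.1 × 0.07 / 0.0003169 = 2672 d
  layer 2 (clean gravel): t_2 = 7.99 × 0.28 / 0.0003169 = 7059 d
  layer 3 (fine sand): t_3 = 10.3 × 0.24 / 0.0003169 = 7799 d
Total t = Σ t_i = 17530 days = 48.00 years.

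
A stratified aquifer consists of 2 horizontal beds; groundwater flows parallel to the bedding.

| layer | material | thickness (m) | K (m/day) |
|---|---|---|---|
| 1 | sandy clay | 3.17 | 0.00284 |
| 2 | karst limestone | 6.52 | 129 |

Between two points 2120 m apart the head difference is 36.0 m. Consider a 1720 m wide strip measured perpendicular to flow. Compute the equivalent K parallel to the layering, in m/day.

86.8

Flow is parallel to layering, so each bed carries its own Darcy discharge and the transmissivities add.
Σ(K_i·b_i) = 0.00284×3.17 + 129×6.52 = 841.1 m²/day.
Total thickness b = 9.690 m, so K_eq = Σ(K_i·b_i)/b = 86.80 m/day.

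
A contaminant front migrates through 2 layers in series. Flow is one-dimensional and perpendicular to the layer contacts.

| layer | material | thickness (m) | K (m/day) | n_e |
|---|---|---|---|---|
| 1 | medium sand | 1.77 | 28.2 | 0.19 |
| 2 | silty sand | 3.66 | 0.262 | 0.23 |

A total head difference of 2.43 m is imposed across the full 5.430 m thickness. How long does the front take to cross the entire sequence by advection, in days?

6.80

With flow normal to the layers, continuity requires the same specific discharge q through every layer.
Σ(b_i/K_i) = 1.77/28.2 + 3.66/0.262 = 14.03 d.
q = Δh / Σ(b_i/K_i) = 2.43 / 14.03 = 0.1732 m/day.
In each layer the seepage velocity is v_i = q/n_i, so the layer transit time is t_i = b_i·n_i / q:
  layer 1 (medium sand): t_1 = 1.77 × 0.19 / 0.1732 = 1.942 d
  layer 2 (silty sand): t_2 = 3.66 × 0.23 / 0.1732 = 4.861 d
Total t = Σ t_i = 6.803 days.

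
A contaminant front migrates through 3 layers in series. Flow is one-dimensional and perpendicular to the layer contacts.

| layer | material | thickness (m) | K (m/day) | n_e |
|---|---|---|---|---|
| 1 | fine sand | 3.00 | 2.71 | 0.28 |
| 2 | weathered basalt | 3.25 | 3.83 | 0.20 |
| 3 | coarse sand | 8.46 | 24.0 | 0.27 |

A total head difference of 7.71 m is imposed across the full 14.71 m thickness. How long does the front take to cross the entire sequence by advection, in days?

With flow normal to the layers, continuity requires the same specific discharge q through every layer.
Σ(b_i/K_i) = 3.00/2.71 + 3.25/3.83 + 8.46/24.0 = 2.308 d.
q = Δh / Σ(b_i/K_i) = 7.71 / 2.308 = 3.340 m/day.
In each layer the seepage velocity is v_i = q/n_i, so the layer transit time is t_i = b_i·n_i / q:
  layer 1 (fine sand): t_1 = 3.00 × 0.28 / 3.340 = 0.2515 d
  layer 2 (weathered basalt): t_2 = 3.25 × 0.20 / 3.340 = 0.1946 d
  layer 3 (coarse sand): t_3 = 8.46 × 0.27 / 3.340 = 0.6838 d
Total t = Σ t_i = 1.130 days.

1.13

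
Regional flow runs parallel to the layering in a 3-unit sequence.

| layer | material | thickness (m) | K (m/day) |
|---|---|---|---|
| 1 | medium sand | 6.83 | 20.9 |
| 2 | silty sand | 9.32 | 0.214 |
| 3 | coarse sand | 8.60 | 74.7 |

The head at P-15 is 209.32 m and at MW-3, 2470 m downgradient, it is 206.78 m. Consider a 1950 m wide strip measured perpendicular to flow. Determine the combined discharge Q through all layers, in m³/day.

Flow is parallel to layering, so each bed carries its own Darcy discharge and the transmissivities add.
Σ(K_i·b_i) = 20.9×6.83 + 0.214×9.32 + 74.7×8.60 = 787.2 m²/day.
Hydraulic gradient i = (209.32 − 206.78) / 2470 = 2.54 / 2470 = 0.001028.
Q = Σ(K_i·b_i) · W · i = 787.2 × 1950 × 0.001028 = 1578 m³/day.

1580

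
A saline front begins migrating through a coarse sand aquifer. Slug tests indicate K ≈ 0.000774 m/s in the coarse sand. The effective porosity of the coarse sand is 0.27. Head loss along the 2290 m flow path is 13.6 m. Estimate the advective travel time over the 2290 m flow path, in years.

Convert K: 0.000774 m/s × 86400 = 66.87 m/day.
Hydraulic gradient i = Δh / L = 13.6 / 2290 = 0.005939.
Darcy flux q = K · i = 66.87 × 0.005939 = 0.3972 m/day.
Seepage velocity v = q / n_e = 0.3972 / 0.27 = 1.471 m/day.
Travel time t = L / v = 2290 / 1.471 = 1557 days = 4.262 years.

4.26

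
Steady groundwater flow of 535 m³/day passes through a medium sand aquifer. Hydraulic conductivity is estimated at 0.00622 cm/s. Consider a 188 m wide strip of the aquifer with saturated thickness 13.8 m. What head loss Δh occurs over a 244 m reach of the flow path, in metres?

9.36

Convert K: 0.00622 cm/s × 864 = 5.374 m/day.
Cross-sectional area A = 188 × 13.8 = 2594 m².
From Q = K·A·i, i = Q / (K·A) = 535 / (5.374 × 2594) = 0.03837.
Head loss Δh = i · L = 0.03837 × 244 = 9.363 m.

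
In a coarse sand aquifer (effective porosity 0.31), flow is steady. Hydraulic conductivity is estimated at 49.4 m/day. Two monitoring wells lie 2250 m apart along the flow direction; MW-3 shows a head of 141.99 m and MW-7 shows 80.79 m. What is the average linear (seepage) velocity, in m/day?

4.33

Hydraulic gradient i = (141.99 − 80.79) / 2250 = 61.2 / 2250 = 0.02720.
Darcy flux q = K · i = 49.40 × 0.02720 = 1.344 m/day.
Seepage velocity v = q / n_e = 1.344 / 0.31 = 4.334 m/day.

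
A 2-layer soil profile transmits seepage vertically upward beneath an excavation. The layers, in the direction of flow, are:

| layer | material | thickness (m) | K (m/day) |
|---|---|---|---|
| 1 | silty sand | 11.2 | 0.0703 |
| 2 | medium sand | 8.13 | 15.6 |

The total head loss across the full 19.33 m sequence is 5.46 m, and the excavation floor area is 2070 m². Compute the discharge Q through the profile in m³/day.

70.7

Flow is perpendicular to layering, so the layers act in series and the equivalent K is the thickness-weighted harmonic mean.
Total thickness L = 11.2 + 8.13 = 19.33 m.
Σ(b_i/K_i) = 11.2/0.0703 + 8.13/15.6 = 159.8 d.
K_eq = L / Σ(b_i/K_i) = 19.33 / 159.8 = 0.1209 m/day.
Q = K_eq · A · (Δh/L) = 0.1209 × 2070 × (5.46/19.33) = 70.71 m³/day.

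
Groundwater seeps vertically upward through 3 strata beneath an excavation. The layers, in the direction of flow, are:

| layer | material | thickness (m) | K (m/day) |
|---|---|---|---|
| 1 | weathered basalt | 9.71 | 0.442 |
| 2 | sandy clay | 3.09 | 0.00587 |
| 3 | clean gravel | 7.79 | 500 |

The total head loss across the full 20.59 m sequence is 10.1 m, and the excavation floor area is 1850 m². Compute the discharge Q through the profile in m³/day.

34.1

Flow is perpendicular to layering, so the layers act in series and the equivalent K is the thickness-weighted harmonic mean.
Total thickness L = 9.71 + 3.09 + 7.79 = 20.59 m.
Σ(b_i/K_i) = 9.71/0.442 + 3.09/0.00587 + 7.79/500 = 548.4 d.
K_eq = L / Σ(b_i/K_i) = 20.59 / 548.4 = 0.03755 m/day.
Q = K_eq · A · (Δh/L) = 0.03755 × 1850 × (10.1/20.59) = 34.07 m³/day.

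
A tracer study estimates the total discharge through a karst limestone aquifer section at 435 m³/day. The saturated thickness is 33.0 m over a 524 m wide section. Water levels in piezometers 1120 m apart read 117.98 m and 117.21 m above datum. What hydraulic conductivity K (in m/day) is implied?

36.6

Cross-sectional area A = 524 × 33.0 = 17292 m².
Hydraulic gradient i = (117.98 − 117.21) / 1120 = 0.77 / 1120 = 0.0006875.
From Q = K·A·i, K = Q / (A·i) = 435 / (17292 × 0.0006875) = 36.59 m/day.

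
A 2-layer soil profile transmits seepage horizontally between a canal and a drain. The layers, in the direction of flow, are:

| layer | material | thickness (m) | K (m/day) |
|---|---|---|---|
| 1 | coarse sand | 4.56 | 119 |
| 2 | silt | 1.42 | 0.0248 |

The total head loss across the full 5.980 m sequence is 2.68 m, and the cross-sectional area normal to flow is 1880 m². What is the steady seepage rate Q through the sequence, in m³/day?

Flow is perpendicular to layering, so the layers act in series and the equivalent K is the thickness-weighted harmonic mean.
Total thickness L = 4.56 + 1.42 = 5.980 m.
Σ(b_i/K_i) = 4.56/119 + 1.42/0.0248 = 57.30 d.
K_eq = L / Σ(b_i/K_i) = 5.980 / 57.30 = 0.1044 m/day.
Q = K_eq · A · (Δh/L) = 0.1044 × 1880 × (2.68/5.980) = 87.94 m³/day.

87.9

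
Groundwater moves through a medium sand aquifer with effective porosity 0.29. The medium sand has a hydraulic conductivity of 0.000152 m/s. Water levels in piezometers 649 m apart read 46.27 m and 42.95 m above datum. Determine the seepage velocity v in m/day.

0.232

Convert K: 0.000152 m/s × 86400 = 13.13 m/day.
Hydraulic gradient i = (46.27 − 42.95) / 649 = 3.32 / 649 = 0.005116.
Darcy flux q = K · i = 13.13 × 0.005116 = 0.06718 m/day.
Seepage velocity v = q / n_e = 0.06718 / 0.29 = 0.2317 m/day.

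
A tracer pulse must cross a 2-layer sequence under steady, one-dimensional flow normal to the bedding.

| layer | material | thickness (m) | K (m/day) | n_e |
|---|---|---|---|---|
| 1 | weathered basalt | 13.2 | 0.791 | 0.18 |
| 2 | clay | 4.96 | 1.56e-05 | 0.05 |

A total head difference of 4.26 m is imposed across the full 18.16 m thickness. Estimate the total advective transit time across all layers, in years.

536

With flow normal to the layers, continuity requires the same specific discharge q through every layer.
Σ(b_i/K_i) = 13.2/0.791 + 4.96/1.56e-05 = 3.180e+05 d.
q = Δh / Σ(b_i/K_i) = 4.26 / 3.180e+05 = 1.340e-05 m/day.
In each layer the seepage velocity is v_i = q/n_i, so the layer transit time is t_i = b_i·n_i / q:
  layer 1 (weathered basalt): t_1 = 13.2 × 0.18 / 1.340e-05 = 1.773e+05 d
  layer 2 (clay): t_2 = 4.96 × 0.05 / 1.340e-05 = 18511 d
Total t = Σ t_i = 1.959e+05 days = 536.2 years.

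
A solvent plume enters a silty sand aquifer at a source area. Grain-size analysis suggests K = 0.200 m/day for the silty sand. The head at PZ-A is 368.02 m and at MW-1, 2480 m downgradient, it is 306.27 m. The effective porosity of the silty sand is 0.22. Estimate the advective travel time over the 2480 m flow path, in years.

300

Hydraulic gradient i = (368.02 − 306.27) / 2480 = 61.75 / 2480 = 0.02490.
Darcy flux q = K · i = 0.2000 × 0.02490 = 0.004980 m/day.
Seepage velocity v = q / n_e = 0.004980 / 0.22 = 0.02264 m/day.
Travel time t = L / v = 2480 / 0.02264 = 1.096e+05 days = 300.0 years.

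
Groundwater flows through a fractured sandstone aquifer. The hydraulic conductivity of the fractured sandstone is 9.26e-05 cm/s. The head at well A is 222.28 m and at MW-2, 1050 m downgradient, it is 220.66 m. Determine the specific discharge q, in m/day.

Convert K: 9.26e-05 cm/s × 864 = 0.08001 m/day.
Hydraulic gradient i = (222.28 − 220.66) / 1050 = 1.62 / 1050 = 0.001543.
Specific discharge q = K · i = 0.08001 × 0.001543 = 0.0001234 m/day.

0.000123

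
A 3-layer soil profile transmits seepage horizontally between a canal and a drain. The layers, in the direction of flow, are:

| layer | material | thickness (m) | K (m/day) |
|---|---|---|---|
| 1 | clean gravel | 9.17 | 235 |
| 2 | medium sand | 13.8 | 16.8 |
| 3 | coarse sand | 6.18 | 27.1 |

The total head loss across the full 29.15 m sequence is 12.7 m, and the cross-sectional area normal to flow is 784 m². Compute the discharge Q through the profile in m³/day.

Flow is perpendicular to layering, so the layers act in series and the equivalent K is the thickness-weighted harmonic mean.
Total thickness L = 9.17 + 13.8 + 6.18 = 29.15 m.
Σ(b_i/K_i) = 9.17/235 + 13.8/16.8 + 6.18/27.1 = 1.088 d.
K_eq = L / Σ(b_i/K_i) = 29.15 / 1.088 = 26.78 m/day.
Q = K_eq · A · (Δh/L) = 26.78 × 784 × (12.7/29.15) = 9147 m³/day.

9150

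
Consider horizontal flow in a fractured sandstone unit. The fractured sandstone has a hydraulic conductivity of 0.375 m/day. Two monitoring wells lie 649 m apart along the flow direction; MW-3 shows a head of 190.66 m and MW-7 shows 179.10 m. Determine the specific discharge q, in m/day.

0.00668

Hydraulic gradient i = (190.66 − 179.10) / 649 = 11.56 / 649 = 0.01781.
Specific discharge q = K · i = 0.3750 × 0.01781 = 0.006680 m/day.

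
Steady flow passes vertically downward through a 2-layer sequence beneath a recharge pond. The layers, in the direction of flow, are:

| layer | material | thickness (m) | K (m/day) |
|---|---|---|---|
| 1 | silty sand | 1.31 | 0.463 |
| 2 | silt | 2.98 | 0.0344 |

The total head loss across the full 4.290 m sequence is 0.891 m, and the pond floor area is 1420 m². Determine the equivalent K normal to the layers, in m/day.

0.0480

Flow is perpendicular to layering, so the layers act in series and the equivalent K is the thickness-weighted harmonic mean.
Total thickness L = 1.31 + 2.98 = 4.290 m.
Σ(b_i/K_i) = 1.31/0.463 + 2.98/0.0344 = 89.46 d.
K_eq = L / Σ(b_i/K_i) = 4.290 / 89.46 = 0.04796 m/day.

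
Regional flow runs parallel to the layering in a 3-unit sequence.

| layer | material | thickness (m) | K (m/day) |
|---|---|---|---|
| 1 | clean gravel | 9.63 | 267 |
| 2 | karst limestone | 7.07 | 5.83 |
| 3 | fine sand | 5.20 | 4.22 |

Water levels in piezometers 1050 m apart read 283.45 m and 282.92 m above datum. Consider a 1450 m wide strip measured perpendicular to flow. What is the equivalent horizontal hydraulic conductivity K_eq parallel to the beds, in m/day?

120

Flow is parallel to layering, so each bed carries its own Darcy discharge and the transmissivities add.
Σ(K_i·b_i) = 267×9.63 + 5.83×7.07 + 4.22×5.20 = 2634 m²/day.
Total thickness b = 21.90 m, so K_eq = Σ(K_i·b_i)/b = 120.3 m/day.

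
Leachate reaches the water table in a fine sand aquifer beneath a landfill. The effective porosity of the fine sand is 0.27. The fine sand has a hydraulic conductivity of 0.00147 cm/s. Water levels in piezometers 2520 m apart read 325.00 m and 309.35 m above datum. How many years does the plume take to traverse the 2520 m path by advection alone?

Convert K: 0.00147 cm/s × 864 = 1.270 m/day.
Hydraulic gradient i = (325.00 − 309.35) / 2520 = 15.65 / 2520 = 0.006210.
Darcy flux q = K · i = 1.270 × 0.006210 = 0.007888 m/day.
Seepage velocity v = q / n_e = 0.007888 / 0.27 = 0.02921 m/day.
Travel time t = L / v = 2520 / 0.02921 = 86262 days = 236.2 years.

236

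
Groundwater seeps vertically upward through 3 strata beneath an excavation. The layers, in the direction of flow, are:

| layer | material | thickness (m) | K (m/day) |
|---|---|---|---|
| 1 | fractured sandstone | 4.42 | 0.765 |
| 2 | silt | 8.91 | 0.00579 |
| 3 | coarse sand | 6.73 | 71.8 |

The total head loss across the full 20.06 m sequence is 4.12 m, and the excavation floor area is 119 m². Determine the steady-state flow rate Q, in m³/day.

Flow is perpendicular to layering, so the layers act in series and the equivalent K is the thickness-weighted harmonic mean.
Total thickness L = 4.42 + 8.91 + 6.73 = 20.06 m.
Σ(b_i/K_i) = 4.42/0.765 + 8.91/0.00579 + 6.73/71.8 = 1545 d.
K_eq = L / Σ(b_i/K_i) = 20.06 / 1545 = 0.01299 m/day.
Q = K_eq · A · (Δh/L) = 0.01299 × 119 × (4.12/20.06) = 0.3174 m³/day.

0.317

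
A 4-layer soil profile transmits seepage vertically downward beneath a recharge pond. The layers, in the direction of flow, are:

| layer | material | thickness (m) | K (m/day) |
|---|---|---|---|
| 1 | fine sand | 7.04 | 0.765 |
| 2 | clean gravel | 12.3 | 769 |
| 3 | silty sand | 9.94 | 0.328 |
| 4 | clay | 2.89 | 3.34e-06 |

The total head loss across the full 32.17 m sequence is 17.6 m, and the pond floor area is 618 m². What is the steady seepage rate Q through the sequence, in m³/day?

Flow is perpendicular to layering, so the layers act in series and the equivalent K is the thickness-weighted harmonic mean.
Total thickness L = 7.04 + 12.3 + 9.94 + 2.89 = 32.17 m.
Σ(b_i/K_i) = 7.04/0.765 + 12.3/769 + 9.94/0.328 + 2.89/3.34e-06 = 8.653e+05 d.
K_eq = L / Σ(b_i/K_i) = 32.17 / 8.653e+05 = 3.718e-05 m/day.
Q = K_eq · A · (Δh/L) = 3.718e-05 × 618 × (17.6/32.17) = 0.01257 m³/day.

0.0126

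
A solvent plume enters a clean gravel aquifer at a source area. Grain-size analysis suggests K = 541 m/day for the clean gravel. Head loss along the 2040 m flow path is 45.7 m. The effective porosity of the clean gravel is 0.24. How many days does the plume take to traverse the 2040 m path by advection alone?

40.4

Hydraulic gradient i = Δh / L = 45.7 / 2040 = 0.02240.
Darcy flux q = K · i = 541.0 × 0.02240 = 12.12 m/day.
Seepage velocity v = q / n_e = 12.12 / 0.24 = 50.50 m/day.
Travel time t = L / v = 2040 / 50.50 = 40.40 days.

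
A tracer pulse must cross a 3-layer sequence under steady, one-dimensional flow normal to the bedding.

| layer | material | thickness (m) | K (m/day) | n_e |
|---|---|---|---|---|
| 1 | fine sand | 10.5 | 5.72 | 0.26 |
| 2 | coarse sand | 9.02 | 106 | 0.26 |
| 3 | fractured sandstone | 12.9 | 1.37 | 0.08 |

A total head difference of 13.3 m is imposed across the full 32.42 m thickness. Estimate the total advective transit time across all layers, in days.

With flow normal to the layers, continuity requires the same specific discharge q through every layer.
Σ(b_i/K_i) = 10.5/5.72 + 9.02/106 + 12.9/1.37 = 11.34 d.
q = Δh / Σ(b_i/K_i) = 13.3 / 11.34 = 1.173 m/day.
In each layer the seepage velocity is v_i = q/n_i, so the layer transit time is t_i = b_i·n_i / q:
  layer 1 (fine sand): t_1 = 10.5 × 0.26 / 1.173 = 2.327 d
  layer 2 (coarse sand): t_2 = 9.02 × 0.26 / 1.173 = 1.999 d
  layer 3 (fractured sandstone): t_3 = 12.9 × 0.08 / 1.173 = 0.8797 d
Total t = Σ t_i = 5.206 days.

5.21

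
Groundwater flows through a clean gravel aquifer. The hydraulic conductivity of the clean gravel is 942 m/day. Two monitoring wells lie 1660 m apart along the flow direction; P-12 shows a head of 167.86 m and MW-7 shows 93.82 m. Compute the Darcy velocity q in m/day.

Hydraulic gradient i = (167.86 − 93.82) / 1660 = 74.04 / 1660 = 0.04460.
Specific discharge q = K · i = 942.0 × 0.04460 = 42.02 m/day.

42.0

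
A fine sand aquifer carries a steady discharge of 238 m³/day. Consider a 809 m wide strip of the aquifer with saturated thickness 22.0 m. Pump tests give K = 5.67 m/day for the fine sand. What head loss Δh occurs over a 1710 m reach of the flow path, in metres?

Cross-sectional area A = 809 × 22.0 = 17798 m².
From Q = K·A·i, i = Q / (K·A) = 238 / (5.670 × 17798) = 0.002358.
Head loss Δh = i · L = 0.002358 × 1710 = 4.033 m.

4.03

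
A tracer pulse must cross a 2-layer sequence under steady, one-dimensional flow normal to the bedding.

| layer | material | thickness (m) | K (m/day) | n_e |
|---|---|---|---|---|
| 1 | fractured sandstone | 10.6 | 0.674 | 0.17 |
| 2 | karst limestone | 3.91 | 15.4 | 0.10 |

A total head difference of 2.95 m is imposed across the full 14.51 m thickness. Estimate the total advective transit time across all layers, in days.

11.9

With flow normal to the layers, continuity requires the same specific discharge q through every layer.
Σ(b_i/K_i) = 10.6/0.674 + 3.91/15.4 = 15.98 d.
q = Δh / Σ(b_i/K_i) = 2.95 / 15.98 = 0.1846 m/day.
In each layer the seepage velocity is v_i = q/n_i, so the layer transit time is t_i = b_i·n_i / q:
  layer 1 (fractured sandstone): t_1 = 10.6 × 0.17 / 0.1846 = 9.762 d
  layer 2 (karst limestone): t_2 = 3.91 × 0.10 / 0.1846 = 2.118 d
Total t = Σ t_i = 11.88 days.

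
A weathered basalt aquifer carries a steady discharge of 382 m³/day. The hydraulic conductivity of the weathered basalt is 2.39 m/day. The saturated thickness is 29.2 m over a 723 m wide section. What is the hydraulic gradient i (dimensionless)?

0.00757

Cross-sectional area A = 723 × 29.2 = 21112 m².
From Q = K·A·i, i = Q / (K·A) = 382 / (2.390 × 21112) = 0.007571.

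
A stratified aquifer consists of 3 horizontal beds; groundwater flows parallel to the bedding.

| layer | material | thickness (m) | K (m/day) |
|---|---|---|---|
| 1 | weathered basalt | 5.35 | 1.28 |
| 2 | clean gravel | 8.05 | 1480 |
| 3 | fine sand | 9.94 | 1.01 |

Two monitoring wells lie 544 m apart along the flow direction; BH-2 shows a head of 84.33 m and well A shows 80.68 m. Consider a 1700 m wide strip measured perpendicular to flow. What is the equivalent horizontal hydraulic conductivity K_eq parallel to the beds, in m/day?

511

Flow is parallel to layering, so each bed carries its own Darcy discharge and the transmissivities add.
Σ(K_i·b_i) = 1.28×5.35 + 1480×8.05 + 1.01×9.94 = 11931 m²/day.
Total thickness b = 23.34 m, so K_eq = Σ(K_i·b_i)/b = 511.2 m/day.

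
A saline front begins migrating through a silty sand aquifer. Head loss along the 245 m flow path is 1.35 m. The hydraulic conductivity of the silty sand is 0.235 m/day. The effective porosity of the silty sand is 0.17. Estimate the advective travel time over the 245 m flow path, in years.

88.1

Hydraulic gradient i = Δh / L = 1.35 / 245 = 0.005510.
Darcy flux q = K · i = 0.2350 × 0.005510 = 0.001295 m/day.
Seepage velocity v = q / n_e = 0.001295 / 0.17 = 0.007617 m/day.
Travel time t = L / v = 245 / 0.007617 = 32165 days = 88.06 years.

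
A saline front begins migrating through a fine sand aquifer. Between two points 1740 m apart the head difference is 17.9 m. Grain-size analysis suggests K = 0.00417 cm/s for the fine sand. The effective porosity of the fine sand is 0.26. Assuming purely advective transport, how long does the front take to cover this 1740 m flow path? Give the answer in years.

33.4

Convert K: 0.00417 cm/s × 864 = 3.603 m/day.
Hydraulic gradient i = Δh / L = 17.9 / 1740 = 0.01029.
Darcy flux q = K · i = 3.603 × 0.01029 = 0.03706 m/day.
Seepage velocity v = q / n_e = 0.03706 / 0.26 = 0.1426 m/day.
Travel time t = L / v = 1740 / 0.1426 = 12206 days = 33.42 years.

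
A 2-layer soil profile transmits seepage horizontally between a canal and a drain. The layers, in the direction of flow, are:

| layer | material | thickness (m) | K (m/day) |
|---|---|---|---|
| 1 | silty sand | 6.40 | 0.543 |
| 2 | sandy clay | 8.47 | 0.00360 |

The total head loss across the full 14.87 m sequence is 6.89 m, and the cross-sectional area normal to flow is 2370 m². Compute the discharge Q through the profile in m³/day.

Flow is perpendicular to layering, so the layers act in series and the equivalent K is the thickness-weighted harmonic mean.
Total thickness L = 6.40 + 8.47 = 14.87 m.
Σ(b_i/K_i) = 6.40/0.543 + 8.47/0.00360 = 2365 d.
K_eq = L / Σ(b_i/K_i) = 14.87 / 2365 = 0.006289 m/day.
Q = K_eq · A · (Δh/L) = 0.006289 × 2370 × (6.89/14.87) = 6.906 m³/day.

6.91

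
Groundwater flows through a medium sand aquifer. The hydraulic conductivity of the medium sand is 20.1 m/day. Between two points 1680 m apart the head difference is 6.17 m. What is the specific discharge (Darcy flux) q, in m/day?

0.0738

Hydraulic gradient i = Δh / L = 6.17 / 1680 = 0.003673.
Specific discharge q = K · i = 20.10 × 0.003673 = 0.07382 m/day.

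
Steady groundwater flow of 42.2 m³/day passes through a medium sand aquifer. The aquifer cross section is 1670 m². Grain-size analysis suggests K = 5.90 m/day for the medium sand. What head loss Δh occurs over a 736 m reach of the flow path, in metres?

From Q = K·A·i, i = Q / (K·A) = 42.2 / (5.900 × 1670) = 0.004283.
Head loss Δh = i · L = 0.004283 × 736 = 3.152 m.

3.15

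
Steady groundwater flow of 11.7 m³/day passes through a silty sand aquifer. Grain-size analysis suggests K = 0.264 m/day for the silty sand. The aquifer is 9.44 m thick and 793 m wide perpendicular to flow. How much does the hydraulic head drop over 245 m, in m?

1.45

Cross-sectional area A = 793 × 9.44 = 7486 m².
From Q = K·A·i, i = Q / (K·A) = 11.7 / (0.2640 × 7486) = 0.005920.
Head loss Δh = i · L = 0.005920 × 245 = 1.450 m.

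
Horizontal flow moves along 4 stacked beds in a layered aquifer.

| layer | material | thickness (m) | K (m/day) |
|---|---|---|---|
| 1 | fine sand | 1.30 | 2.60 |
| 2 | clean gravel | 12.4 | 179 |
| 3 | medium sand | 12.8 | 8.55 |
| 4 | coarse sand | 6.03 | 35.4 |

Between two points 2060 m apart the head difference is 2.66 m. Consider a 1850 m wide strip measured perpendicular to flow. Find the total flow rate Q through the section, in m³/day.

6080

Flow is parallel to layering, so each bed carries its own Darcy discharge and the transmissivities add.
Σ(K_i·b_i) = 2.60×1.30 + 179×12.4 + 8.55×12.8 + 35.4×6.03 = 2546 m²/day.
Hydraulic gradient i = Δh / L = 2.66 / 2060 = 0.001291.
Q = Σ(K_i·b_i) · W · i = 2546 × 1850 × 0.001291 = 6082 m³/day.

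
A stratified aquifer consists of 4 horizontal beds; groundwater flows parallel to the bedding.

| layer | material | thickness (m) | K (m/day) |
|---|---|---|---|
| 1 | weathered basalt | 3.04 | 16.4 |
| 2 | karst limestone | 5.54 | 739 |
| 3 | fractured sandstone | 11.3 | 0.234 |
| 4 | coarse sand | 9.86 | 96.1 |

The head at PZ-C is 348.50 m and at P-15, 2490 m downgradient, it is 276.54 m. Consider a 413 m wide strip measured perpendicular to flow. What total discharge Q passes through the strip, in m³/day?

Flow is parallel to layering, so each bed carries its own Darcy discharge and the transmissivities add.
Σ(K_i·b_i) = 16.4×3.04 + 739×5.54 + 0.234×11.3 + 96.1×9.86 = 5094 m²/day.
Hydraulic gradient i = (348.50 − 276.54) / 2490 = 71.96 / 2490 = 0.02890.
Q = Σ(K_i·b_i) · W · i = 5094 × 413 × 0.02890 = 60801 m³/day.

60800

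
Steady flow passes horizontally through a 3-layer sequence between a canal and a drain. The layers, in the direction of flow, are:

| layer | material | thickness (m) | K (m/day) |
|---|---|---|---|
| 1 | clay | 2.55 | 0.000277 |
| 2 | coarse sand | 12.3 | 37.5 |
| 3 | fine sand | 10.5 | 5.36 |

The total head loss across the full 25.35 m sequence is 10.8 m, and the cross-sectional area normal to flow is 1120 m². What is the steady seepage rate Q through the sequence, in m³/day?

1.31

Flow is perpendicular to layering, so the layers act in series and the equivalent K is the thickness-weighted harmonic mean.
Total thickness L = 2.55 + 12.3 + 10.5 = 25.35 m.
Σ(b_i/K_i) = 2.55/0.000277 + 12.3/37.5 + 10.5/5.36 = 9208 d.
K_eq = L / Σ(b_i/K_i) = 25.35 / 9208 = 0.002753 m/day.
Q = K_eq · A · (Δh/L) = 0.002753 × 1120 × (10.8/25.35) = 1.314 m³/day.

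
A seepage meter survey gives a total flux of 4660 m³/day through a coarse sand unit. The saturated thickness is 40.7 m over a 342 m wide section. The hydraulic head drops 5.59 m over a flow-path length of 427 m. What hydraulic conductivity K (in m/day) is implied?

25.6

Cross-sectional area A = 342 × 40.7 = 13919 m².
Hydraulic gradient i = Δh / L = 5.59 / 427 = 0.01309.
From Q = K·A·i, K = Q / (A·i) = 4660 / (13919 × 0.01309) = 25.57 m/day.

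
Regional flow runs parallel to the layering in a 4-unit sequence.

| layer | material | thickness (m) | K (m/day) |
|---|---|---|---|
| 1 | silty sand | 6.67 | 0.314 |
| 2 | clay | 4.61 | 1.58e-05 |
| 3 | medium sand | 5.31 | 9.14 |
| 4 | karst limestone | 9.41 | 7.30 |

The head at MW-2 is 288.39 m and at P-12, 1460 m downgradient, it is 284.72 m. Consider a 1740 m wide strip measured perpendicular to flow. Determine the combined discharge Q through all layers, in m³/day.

Flow is parallel to layering, so each bed carries its own Darcy discharge and the transmissivities add.
Σ(K_i·b_i) = 0.314×6.67 + 1.58e-05×4.61 + 9.14×5.31 + 7.30×9.41 = 119.3 m²/day.
Hydraulic gradient i = (288.39 − 284.72) / 1460 = 3.67 / 1460 = 0.002514.
Q = Σ(K_i·b_i) · W · i = 119.3 × 1740 × 0.002514 = 521.9 m³/day.

522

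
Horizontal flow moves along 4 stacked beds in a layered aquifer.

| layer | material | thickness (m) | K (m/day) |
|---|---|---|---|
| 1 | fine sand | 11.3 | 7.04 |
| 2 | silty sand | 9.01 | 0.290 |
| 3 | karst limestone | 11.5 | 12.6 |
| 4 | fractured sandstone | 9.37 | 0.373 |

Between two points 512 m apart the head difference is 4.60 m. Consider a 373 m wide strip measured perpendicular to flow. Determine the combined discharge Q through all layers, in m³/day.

Flow is parallel to layering, so each bed carries its own Darcy discharge and the transmissivities add.
Σ(K_i·b_i) = 7.04×11.3 + 0.290×9.01 + 12.6×11.5 + 0.373×9.37 = 230.6 m²/day.
Hydraulic gradient i = Δh / L = 4.60 / 512 = 0.008984.
Q = Σ(K_i·b_i) · W · i = 230.6 × 373 × 0.008984 = 772.6 m³/day.

773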